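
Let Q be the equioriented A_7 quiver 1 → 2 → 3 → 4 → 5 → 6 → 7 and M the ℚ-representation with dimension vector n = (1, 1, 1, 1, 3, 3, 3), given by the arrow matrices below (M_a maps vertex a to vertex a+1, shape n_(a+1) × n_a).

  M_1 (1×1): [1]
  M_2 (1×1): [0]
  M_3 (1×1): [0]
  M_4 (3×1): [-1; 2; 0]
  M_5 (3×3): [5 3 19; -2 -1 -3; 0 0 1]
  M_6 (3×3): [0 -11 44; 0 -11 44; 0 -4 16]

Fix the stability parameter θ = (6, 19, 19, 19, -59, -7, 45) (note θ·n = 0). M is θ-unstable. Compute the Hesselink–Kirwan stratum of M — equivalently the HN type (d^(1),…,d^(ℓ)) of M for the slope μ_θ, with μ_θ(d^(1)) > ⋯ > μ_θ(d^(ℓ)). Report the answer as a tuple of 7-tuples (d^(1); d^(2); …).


Barcode: M ≅ I[1,2], I[3,3], I[4,6], I[5,6], I[5,7], I[7,7]^2. HN layers by μ_θ (6 steps, strictly decreasing):
  μ^(1)=45; μ^(2)=19; μ^(3)=6; μ^(4)=-7; μ^(5)=-20; μ^(6)=-59

((0, 0, 0, 0, 0, 0, 3); (0, 1, 1, 0, 0, 0, 0); (1, 0, 0, 0, 0, 0, 0); (0, 0, 0, 0, 0, 3, 0); (0, 0, 0, 1, 1, 0, 0); (0, 0, 0, 0, 2, 0, 0))


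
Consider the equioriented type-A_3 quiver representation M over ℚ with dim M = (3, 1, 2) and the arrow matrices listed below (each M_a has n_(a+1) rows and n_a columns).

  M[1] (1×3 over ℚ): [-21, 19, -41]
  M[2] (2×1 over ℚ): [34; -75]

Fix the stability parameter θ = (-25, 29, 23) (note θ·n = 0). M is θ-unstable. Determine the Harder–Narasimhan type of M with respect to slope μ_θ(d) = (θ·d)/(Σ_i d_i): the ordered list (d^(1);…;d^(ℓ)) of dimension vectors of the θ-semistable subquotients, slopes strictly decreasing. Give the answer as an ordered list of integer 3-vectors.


Barcode: M ≅ I[1,1]^2, I[1,3], I[3,3]. HN layers by μ_θ (3 steps, strictly decreasing):
  μ^(1)=26; μ^(2)=23; μ^(3)=-25

((0, 1, 1); (0, 0, 1); (3, 0, 0))


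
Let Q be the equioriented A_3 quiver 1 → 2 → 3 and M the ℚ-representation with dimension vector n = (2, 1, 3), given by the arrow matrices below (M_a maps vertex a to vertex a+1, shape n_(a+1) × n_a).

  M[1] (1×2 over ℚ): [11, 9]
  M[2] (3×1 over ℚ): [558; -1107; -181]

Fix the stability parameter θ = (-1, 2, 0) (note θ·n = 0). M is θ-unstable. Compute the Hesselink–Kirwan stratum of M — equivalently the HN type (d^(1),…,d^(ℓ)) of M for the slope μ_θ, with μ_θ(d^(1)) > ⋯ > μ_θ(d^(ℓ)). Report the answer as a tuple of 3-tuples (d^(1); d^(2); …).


Interval decomposition of M: I[1,1], I[1,3], I[3,3]^2.
HN type (ℓ=3): μ^(1)=1; μ^(2)=0; μ^(3)=-1

((0, 1, 1); (0, 0, 2); (2, 0, 0))


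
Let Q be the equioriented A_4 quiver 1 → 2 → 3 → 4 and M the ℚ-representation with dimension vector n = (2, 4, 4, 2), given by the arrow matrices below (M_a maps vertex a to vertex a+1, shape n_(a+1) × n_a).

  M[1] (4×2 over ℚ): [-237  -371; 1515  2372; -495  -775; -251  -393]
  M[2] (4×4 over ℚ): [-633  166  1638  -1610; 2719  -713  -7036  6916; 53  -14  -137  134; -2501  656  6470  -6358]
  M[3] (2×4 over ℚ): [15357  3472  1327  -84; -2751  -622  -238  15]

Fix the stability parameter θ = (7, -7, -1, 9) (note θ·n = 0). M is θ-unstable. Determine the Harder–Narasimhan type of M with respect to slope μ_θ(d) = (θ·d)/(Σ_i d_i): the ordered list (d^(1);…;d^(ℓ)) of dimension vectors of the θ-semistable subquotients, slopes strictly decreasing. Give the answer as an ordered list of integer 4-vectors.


Barcode: M ≅ I[1,3], I[1,4], I[2,2], I[2,3], I[3,4]. HN layers by μ_θ (4 steps, strictly decreasing):
  μ^(1)=9; μ^(2)=-1/3; μ^(3)=-1; μ^(4)=-7

((0, 0, 0, 2); (2, 2, 2, 0); (0, 0, 2, 0); (0, 2, 0, 0))


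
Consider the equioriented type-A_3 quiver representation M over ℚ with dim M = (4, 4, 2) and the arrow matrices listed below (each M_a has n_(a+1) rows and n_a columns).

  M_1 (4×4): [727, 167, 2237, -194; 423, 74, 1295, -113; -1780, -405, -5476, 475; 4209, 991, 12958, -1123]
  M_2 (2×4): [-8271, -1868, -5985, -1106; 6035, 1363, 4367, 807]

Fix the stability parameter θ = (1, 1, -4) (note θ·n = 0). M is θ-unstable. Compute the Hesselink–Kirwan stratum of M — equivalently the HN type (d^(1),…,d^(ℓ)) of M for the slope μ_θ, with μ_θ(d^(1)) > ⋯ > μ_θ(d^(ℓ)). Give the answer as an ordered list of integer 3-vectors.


Barcode: M ≅ I[1,2]^2, I[1,3]^2. HN layers by μ_θ (2 steps, strictly decreasing):
  μ^(1)=1; μ^(2)=-2/3

((2, 2, 0); (2, 2, 2))


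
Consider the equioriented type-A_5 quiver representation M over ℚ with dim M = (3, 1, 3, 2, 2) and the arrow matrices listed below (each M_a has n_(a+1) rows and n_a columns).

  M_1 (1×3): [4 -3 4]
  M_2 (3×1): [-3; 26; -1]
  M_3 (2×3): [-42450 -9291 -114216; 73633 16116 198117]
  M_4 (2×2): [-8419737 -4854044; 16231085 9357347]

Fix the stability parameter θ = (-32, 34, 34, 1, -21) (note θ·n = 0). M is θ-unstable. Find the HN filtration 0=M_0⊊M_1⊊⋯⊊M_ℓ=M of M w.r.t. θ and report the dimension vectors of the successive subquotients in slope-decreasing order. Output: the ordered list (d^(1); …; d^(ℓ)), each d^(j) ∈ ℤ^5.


Interval decomposition of M: I[1,1]^2, I[1,3], I[3,5]^2.
HN type (ℓ=3): μ^(1)=34; μ^(2)=14/3; μ^(3)=-32

((0, 1, 1, 0, 0); (0, 0, 2, 2, 2); (3, 0, 0, 0, 0))


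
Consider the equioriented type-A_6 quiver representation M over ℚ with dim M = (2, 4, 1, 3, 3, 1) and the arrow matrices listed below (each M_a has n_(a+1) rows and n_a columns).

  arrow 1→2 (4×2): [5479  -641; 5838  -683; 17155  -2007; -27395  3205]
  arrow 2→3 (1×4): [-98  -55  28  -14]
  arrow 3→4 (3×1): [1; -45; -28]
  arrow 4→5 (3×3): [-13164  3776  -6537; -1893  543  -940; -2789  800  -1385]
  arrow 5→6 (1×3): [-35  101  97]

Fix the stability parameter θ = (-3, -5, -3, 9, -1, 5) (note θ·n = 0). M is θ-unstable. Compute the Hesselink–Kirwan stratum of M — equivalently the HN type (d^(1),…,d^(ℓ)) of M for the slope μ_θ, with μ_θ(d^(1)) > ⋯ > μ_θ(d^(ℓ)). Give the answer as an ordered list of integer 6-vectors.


Interval decomposition of M: I[1,2], I[1,6], I[2,2]^2, I[4,5]^2.
HN type (ℓ=5): μ^(1)=5; μ^(2)=4; μ^(3)=-3; μ^(4)=-4; μ^(5)=-5

((0, 0, 0, 0, 0, 1); (0, 0, 0, 3, 3, 0); (0, 0, 1, 0, 0, 0); (2, 2, 0, 0, 0, 0); (0, 2, 0, 0, 0, 0))


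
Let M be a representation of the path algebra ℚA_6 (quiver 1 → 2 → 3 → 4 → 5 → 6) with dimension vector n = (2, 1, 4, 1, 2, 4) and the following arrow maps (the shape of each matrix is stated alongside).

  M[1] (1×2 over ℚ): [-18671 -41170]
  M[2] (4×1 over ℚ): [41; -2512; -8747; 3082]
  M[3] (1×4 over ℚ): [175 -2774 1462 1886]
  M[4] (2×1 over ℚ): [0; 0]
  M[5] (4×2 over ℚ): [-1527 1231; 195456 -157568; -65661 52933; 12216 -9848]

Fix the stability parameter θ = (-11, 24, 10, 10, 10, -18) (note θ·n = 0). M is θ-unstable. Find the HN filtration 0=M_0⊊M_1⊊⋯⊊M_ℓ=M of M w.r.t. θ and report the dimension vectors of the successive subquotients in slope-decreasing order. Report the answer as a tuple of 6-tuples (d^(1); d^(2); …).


Barcode: M ≅ I[1,1], I[1,4], I[3,3]^3, I[5,5], I[5,6], I[6,6]^3. HN layers by μ_θ (5 steps, strictly decreasing):
  μ^(1)=44/3; μ^(2)=10; μ^(3)=-4; μ^(4)=-11; μ^(5)=-18

((0, 1, 1, 1, 0, 0); (0, 0, 3, 0, 1, 0); (0, 0, 0, 0, 1, 1); (2, 0, 0, 0, 0, 0); (0, 0, 0, 0, 0, 3))


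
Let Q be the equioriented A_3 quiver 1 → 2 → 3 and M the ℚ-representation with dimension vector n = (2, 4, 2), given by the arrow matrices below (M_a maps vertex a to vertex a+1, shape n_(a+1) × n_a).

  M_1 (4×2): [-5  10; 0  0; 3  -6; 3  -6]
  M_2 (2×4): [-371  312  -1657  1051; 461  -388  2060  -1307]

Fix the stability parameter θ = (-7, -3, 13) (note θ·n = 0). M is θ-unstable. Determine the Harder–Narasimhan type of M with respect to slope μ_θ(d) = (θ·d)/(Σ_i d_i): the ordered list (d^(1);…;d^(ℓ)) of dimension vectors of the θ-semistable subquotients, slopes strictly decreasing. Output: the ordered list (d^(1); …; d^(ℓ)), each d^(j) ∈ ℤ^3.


Interval decomposition of M: I[1,1], I[1,3], I[2,2]^2, I[2,3].
HN type (ℓ=3): μ^(1)=13; μ^(2)=-3; μ^(3)=-7

((0, 0, 2); (0, 4, 0); (2, 0, 0))


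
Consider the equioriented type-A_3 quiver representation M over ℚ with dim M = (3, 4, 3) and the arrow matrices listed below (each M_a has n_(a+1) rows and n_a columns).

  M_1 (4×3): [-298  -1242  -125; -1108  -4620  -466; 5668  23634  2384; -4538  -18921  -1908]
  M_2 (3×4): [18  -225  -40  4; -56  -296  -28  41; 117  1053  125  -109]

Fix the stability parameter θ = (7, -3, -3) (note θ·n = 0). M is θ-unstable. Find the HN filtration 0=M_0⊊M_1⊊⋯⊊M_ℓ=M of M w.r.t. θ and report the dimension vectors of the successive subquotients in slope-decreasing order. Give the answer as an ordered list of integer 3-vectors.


Via rank(M_{q-1}∘⋯∘M_p): M ≅ I[1,1], I[1,3]^2, I[2,2], I[2,3].
μ_θ-semistable layers: μ^(1)=7; μ^(2)=1/3; μ^(3)=-3

((1, 0, 0); (2, 2, 2); (0, 2, 1))


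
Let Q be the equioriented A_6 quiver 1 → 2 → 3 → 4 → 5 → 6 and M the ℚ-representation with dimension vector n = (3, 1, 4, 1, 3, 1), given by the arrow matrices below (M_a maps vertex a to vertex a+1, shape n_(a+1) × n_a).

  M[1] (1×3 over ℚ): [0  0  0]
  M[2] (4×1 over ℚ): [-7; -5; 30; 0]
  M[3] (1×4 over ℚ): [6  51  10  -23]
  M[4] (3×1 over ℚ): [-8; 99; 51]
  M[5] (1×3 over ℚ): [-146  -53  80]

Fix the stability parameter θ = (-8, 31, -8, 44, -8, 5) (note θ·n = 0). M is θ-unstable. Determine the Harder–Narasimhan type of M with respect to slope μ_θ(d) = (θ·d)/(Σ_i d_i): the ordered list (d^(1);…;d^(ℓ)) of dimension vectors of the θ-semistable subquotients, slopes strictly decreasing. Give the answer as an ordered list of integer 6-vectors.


Interval decomposition of M: I[1,1]^3, I[2,6], I[3,3]^3, I[5,5]^2.
HN type (ℓ=3): μ^(1)=41/3; μ^(2)=23/2; μ^(3)=-8

((0, 0, 0, 1, 1, 1); (0, 1, 1, 0, 0, 0); (3, 0, 3, 0, 2, 0))


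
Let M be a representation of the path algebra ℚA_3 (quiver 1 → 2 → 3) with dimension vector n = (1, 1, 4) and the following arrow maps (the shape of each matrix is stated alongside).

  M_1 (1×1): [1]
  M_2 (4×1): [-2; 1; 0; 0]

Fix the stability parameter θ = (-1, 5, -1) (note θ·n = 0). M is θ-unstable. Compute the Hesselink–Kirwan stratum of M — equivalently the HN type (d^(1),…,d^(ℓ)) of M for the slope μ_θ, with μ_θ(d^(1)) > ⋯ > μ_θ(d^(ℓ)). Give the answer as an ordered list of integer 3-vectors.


Interval decomposition of M: I[1,3], I[3,3]^3.
HN type (ℓ=2): μ^(1)=2; μ^(2)=-1

((0, 1, 1); (1, 0, 3))


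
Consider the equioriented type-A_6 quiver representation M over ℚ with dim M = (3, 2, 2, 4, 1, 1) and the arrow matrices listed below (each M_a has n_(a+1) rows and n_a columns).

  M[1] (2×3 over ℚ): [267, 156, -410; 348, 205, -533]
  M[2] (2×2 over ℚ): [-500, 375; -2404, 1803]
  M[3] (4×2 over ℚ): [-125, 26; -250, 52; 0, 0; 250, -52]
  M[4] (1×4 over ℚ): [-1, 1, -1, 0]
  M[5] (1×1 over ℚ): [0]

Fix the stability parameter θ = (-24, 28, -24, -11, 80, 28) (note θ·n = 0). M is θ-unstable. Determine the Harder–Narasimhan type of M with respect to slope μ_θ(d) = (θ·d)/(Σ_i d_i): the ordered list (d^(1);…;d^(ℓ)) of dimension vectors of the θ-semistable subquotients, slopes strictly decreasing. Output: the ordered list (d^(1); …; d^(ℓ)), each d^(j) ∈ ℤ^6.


Interval decomposition of M: I[1,1], I[1,2], I[1,5], I[3,3], I[4,4]^3, I[6,6].
HN type (ℓ=5): μ^(1)=80; μ^(2)=28; μ^(3)=-7/3; μ^(4)=-11; μ^(5)=-24

((0, 0, 0, 0, 1, 0); (0, 1, 0, 0, 0, 1); (0, 1, 1, 1, 0, 0); (0, 0, 0, 3, 0, 0); (3, 0, 1, 0, 0, 0))


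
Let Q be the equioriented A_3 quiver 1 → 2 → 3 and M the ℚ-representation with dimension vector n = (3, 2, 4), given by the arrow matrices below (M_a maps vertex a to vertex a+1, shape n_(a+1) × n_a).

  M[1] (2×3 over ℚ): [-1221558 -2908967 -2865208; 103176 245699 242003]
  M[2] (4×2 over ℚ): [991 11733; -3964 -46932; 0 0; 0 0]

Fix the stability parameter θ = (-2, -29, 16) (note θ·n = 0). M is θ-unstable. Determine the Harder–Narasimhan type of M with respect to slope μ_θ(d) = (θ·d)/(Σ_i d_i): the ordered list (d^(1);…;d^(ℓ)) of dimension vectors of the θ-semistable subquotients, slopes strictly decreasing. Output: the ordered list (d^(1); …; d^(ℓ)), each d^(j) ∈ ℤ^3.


Interval decomposition of M: I[1,1], I[1,2], I[1,3], I[3,3]^3.
HN type (ℓ=3): μ^(1)=16; μ^(2)=-2; μ^(3)=-31/2

((0, 0, 4); (1, 0, 0); (2, 2, 0))


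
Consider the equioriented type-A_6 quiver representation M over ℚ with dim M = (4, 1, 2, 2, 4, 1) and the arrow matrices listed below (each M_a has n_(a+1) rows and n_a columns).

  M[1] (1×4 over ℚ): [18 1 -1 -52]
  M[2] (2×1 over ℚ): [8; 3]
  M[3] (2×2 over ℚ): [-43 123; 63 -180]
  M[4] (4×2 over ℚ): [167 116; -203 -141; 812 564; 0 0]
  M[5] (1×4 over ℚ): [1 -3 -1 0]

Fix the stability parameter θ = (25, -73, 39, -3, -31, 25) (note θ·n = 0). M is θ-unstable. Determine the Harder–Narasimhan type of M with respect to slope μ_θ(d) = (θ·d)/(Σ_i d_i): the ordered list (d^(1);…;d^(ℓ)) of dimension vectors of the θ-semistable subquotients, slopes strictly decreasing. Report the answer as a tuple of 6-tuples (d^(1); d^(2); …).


Barcode: M ≅ I[1,1]^3, I[1,5], I[3,6], I[5,5]^2. HN layers by μ_θ (4 steps, strictly decreasing):
  μ^(1)=25; μ^(2)=5/3; μ^(3)=-24; μ^(4)=-31

((3, 0, 0, 0, 0, 1); (0, 0, 2, 2, 2, 0); (1, 1, 0, 0, 0, 0); (0, 0, 0, 0, 2, 0))


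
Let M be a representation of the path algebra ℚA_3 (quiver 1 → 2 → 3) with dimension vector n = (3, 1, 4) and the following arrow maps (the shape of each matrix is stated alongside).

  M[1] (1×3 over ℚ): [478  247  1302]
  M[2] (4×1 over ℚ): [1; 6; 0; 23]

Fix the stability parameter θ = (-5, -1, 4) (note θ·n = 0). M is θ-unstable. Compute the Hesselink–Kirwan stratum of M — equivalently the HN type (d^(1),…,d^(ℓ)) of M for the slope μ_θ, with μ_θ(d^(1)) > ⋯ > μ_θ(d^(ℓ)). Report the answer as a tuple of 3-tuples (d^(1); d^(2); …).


Barcode: M ≅ I[1,1]^2, I[1,3], I[3,3]^3. HN layers by μ_θ (3 steps, strictly decreasing):
  μ^(1)=4; μ^(2)=-1; μ^(3)=-5

((0, 0, 4); (0, 1, 0); (3, 0, 0))


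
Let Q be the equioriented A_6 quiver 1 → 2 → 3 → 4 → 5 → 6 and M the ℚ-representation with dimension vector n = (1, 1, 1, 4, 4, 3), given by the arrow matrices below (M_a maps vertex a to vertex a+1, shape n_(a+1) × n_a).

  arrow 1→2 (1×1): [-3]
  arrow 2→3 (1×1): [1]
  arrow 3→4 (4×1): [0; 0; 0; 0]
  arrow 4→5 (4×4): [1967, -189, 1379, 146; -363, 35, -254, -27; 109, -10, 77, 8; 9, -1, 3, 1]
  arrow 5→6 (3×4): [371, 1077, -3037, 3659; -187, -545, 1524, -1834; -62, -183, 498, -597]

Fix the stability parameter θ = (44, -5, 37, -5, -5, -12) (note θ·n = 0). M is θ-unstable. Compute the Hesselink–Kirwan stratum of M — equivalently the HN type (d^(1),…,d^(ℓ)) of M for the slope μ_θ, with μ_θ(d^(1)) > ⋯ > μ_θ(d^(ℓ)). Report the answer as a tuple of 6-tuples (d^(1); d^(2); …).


Via rank(M_{q-1}∘⋯∘M_p): M ≅ I[1,3], I[4,5], I[4,6]^3.
μ_θ-semistable layers: μ^(1)=37; μ^(2)=39/2; μ^(3)=-5; μ^(4)=-22/3

((0, 0, 1, 0, 0, 0); (1, 1, 0, 0, 0, 0); (0, 0, 0, 1, 1, 0); (0, 0, 0, 3, 3, 3))


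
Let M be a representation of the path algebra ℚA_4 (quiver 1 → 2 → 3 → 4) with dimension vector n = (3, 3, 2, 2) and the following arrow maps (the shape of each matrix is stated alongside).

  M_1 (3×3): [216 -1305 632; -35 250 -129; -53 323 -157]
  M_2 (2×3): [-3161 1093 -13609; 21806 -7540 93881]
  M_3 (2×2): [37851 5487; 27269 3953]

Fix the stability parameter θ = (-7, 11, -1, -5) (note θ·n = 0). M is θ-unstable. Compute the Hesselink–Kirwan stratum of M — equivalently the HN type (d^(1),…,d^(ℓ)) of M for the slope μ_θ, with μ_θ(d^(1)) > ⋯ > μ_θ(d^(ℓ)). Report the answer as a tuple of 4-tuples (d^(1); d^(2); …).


Barcode: M ≅ I[1,2], I[1,3], I[1,4], I[4,4]. HN layers by μ_θ (5 steps, strictly decreasing):
  μ^(1)=11; μ^(2)=5; μ^(3)=5/3; μ^(4)=-5; μ^(5)=-7

((0, 1, 0, 0); (0, 1, 1, 0); (0, 1, 1, 1); (0, 0, 0, 1); (3, 0, 0, 0))


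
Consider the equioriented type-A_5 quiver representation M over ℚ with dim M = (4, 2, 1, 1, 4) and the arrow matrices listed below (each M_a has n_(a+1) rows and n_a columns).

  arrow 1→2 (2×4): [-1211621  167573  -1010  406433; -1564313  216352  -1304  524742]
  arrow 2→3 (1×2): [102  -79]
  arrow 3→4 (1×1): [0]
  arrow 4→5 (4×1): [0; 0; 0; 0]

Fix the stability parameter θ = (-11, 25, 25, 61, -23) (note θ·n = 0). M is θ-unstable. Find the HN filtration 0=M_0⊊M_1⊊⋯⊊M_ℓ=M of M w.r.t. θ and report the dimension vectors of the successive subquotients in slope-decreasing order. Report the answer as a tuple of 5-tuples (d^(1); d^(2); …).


Via rank(M_{q-1}∘⋯∘M_p): M ≅ I[1,1]^2, I[1,2], I[1,3], I[4,4], I[5,5]^4.
μ_θ-semistable layers: μ^(1)=61; μ^(2)=25; μ^(3)=-11; μ^(4)=-23

((0, 0, 0, 1, 0); (0, 2, 1, 0, 0); (4, 0, 0, 0, 0); (0, 0, 0, 0, 4))


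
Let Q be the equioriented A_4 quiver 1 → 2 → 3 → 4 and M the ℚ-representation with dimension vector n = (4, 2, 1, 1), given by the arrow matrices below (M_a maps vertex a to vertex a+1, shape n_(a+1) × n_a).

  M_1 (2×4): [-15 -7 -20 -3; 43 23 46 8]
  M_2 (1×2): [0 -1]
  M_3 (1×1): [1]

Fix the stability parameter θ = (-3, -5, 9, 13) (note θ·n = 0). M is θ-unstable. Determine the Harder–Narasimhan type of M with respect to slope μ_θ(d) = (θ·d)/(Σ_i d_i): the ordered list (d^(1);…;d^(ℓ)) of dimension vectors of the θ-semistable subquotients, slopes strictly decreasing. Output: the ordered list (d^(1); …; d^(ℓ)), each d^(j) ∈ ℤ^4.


Interval decomposition of M: I[1,1]^2, I[1,2], I[1,4].
HN type (ℓ=4): μ^(1)=13; μ^(2)=9; μ^(3)=-3; μ^(4)=-4

((0, 0, 0, 1); (0, 0, 1, 0); (2, 0, 0, 0); (2, 2, 0, 0))


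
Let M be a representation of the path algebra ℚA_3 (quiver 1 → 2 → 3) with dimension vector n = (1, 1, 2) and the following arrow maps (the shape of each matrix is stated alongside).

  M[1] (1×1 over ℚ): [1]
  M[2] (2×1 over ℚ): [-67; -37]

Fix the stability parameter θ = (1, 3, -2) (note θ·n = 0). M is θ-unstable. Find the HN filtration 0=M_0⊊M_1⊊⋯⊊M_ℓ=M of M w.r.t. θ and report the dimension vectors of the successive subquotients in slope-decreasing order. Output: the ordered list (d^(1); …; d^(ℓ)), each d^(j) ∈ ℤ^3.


Via rank(M_{q-1}∘⋯∘M_p): M ≅ I[1,3], I[3,3].
μ_θ-semistable layers: μ^(1)=2/3; μ^(2)=-2

((1, 1, 1); (0, 0, 1))


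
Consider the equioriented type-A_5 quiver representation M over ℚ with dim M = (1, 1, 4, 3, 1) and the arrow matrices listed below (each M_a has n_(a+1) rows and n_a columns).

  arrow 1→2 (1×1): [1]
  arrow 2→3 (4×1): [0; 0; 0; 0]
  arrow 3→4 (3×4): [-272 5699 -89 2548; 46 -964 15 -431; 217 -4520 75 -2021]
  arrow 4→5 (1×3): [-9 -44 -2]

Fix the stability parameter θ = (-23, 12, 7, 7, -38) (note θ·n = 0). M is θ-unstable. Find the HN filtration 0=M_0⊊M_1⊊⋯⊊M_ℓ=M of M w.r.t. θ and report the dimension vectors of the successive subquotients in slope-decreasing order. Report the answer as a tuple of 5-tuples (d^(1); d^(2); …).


Barcode: M ≅ I[1,2], I[3,3], I[3,4]^2, I[3,5]. HN layers by μ_θ (4 steps, strictly decreasing):
  μ^(1)=12; μ^(2)=7; μ^(3)=-8; μ^(4)=-23

((0, 1, 0, 0, 0); (0, 0, 3, 2, 0); (0, 0, 1, 1, 1); (1, 0, 0, 0, 0))


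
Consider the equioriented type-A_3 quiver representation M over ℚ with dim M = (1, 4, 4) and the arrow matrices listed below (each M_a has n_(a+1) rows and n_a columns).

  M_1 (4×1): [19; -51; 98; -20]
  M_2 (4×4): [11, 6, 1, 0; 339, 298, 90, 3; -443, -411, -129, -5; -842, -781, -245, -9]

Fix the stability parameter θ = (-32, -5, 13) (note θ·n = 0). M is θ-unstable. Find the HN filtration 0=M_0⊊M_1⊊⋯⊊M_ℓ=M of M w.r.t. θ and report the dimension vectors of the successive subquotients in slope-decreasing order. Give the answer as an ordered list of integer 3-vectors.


Via rank(M_{q-1}∘⋯∘M_p): M ≅ I[1,3], I[2,3]^3.
μ_θ-semistable layers: μ^(1)=13; μ^(2)=-5; μ^(3)=-32

((0, 0, 4); (0, 4, 0); (1, 0, 0))


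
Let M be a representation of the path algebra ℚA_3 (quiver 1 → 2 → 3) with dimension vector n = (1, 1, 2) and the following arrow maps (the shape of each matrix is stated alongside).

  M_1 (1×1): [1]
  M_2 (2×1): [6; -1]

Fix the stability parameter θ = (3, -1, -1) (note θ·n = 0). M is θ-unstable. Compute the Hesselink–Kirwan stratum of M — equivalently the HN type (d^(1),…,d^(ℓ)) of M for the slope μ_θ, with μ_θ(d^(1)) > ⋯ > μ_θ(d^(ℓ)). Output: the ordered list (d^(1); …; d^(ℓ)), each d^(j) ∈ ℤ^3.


Interval decomposition of M: I[1,3], I[3,3].
HN type (ℓ=2): μ^(1)=1/3; μ^(2)=-1

((1, 1, 1); (0, 0, 1))


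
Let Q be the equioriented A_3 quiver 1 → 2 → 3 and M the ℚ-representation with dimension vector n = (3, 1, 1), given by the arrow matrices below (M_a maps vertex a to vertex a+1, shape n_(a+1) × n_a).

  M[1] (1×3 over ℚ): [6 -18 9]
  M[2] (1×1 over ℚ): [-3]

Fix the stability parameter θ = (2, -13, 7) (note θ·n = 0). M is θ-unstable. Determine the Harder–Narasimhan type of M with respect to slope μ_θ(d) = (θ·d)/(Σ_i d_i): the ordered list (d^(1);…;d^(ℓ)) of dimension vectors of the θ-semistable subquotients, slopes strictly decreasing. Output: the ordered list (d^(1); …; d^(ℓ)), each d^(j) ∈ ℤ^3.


Interval decomposition of M: I[1,1]^2, I[1,3].
HN type (ℓ=3): μ^(1)=7; μ^(2)=2; μ^(3)=-11/2

((0, 0, 1); (2, 0, 0); (1, 1, 0))


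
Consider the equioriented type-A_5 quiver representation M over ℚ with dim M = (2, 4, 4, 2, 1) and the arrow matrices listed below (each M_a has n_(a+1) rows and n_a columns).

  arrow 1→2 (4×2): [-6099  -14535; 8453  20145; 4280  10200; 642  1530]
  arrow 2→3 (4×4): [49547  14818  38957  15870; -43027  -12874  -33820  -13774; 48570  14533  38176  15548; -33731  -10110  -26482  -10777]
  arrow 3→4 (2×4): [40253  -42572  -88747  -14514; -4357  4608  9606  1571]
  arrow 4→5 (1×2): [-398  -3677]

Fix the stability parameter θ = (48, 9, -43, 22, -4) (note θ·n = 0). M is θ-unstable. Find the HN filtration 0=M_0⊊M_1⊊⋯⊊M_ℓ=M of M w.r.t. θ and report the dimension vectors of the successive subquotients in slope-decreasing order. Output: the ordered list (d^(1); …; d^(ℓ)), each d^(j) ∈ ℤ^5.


Via rank(M_{q-1}∘⋯∘M_p): M ≅ I[1,1], I[1,4], I[2,3]^2, I[2,5].
μ_θ-semistable layers: μ^(1)=48; μ^(2)=22; μ^(3)=9; μ^(4)=14/3; μ^(5)=-17

((1, 0, 0, 0, 0); (0, 0, 0, 1, 0); (0, 0, 0, 1, 1); (1, 1, 1, 0, 0); (0, 3, 3, 0, 0))


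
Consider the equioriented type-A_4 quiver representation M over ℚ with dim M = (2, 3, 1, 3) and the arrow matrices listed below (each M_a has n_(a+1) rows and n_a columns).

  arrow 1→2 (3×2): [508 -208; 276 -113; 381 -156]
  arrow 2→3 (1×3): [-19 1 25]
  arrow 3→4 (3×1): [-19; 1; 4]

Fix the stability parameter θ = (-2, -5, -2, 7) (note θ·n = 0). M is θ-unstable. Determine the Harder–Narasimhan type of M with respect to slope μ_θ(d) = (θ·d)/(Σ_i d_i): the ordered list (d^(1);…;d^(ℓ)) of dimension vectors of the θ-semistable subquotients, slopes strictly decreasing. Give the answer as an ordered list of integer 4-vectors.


Via rank(M_{q-1}∘⋯∘M_p): M ≅ I[1,2], I[1,4], I[2,2], I[4,4]^2.
μ_θ-semistable layers: μ^(1)=7; μ^(2)=-2; μ^(3)=-7/2; μ^(4)=-5

((0, 0, 0, 3); (0, 0, 1, 0); (2, 2, 0, 0); (0, 1, 0, 0))


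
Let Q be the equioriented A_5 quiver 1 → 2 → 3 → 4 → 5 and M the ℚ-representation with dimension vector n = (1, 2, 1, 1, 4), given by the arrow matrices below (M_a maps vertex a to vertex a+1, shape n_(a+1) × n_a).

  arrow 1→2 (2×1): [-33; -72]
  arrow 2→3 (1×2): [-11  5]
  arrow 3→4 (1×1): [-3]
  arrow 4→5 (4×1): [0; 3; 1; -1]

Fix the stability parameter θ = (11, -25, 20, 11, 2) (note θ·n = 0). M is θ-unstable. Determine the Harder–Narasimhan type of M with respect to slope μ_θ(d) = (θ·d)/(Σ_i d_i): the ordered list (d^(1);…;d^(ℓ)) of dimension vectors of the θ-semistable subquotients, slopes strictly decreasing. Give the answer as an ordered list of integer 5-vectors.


Via rank(M_{q-1}∘⋯∘M_p): M ≅ I[1,5], I[2,2], I[5,5]^3.
μ_θ-semistable layers: μ^(1)=11; μ^(2)=2; μ^(3)=-7; μ^(4)=-25

((0, 0, 1, 1, 1); (0, 0, 0, 0, 3); (1, 1, 0, 0, 0); (0, 1, 0, 0, 0))


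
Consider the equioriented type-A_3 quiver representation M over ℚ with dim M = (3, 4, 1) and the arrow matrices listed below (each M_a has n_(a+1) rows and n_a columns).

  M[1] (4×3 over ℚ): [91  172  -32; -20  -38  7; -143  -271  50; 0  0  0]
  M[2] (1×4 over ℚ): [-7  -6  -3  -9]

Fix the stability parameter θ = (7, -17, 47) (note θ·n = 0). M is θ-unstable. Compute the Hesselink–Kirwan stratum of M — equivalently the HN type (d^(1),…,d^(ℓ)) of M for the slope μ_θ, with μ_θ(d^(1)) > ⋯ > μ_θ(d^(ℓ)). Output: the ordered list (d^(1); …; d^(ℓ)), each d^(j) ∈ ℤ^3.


Barcode: M ≅ I[1,2]^2, I[1,3], I[2,2]. HN layers by μ_θ (3 steps, strictly decreasing):
  μ^(1)=47; μ^(2)=-5; μ^(3)=-17

((0, 0, 1); (3, 3, 0); (0, 1, 0))


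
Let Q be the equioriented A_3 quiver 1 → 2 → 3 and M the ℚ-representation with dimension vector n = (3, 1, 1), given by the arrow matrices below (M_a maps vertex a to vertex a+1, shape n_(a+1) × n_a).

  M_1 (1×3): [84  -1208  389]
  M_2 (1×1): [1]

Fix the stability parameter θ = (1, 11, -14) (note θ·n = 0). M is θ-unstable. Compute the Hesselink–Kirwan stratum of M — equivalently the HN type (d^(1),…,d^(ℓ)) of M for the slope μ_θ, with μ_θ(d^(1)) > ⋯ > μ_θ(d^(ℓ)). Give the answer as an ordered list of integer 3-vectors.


Via rank(M_{q-1}∘⋯∘M_p): M ≅ I[1,1]^2, I[1,3].
μ_θ-semistable layers: μ^(1)=1; μ^(2)=-2/3

((2, 0, 0); (1, 1, 1))


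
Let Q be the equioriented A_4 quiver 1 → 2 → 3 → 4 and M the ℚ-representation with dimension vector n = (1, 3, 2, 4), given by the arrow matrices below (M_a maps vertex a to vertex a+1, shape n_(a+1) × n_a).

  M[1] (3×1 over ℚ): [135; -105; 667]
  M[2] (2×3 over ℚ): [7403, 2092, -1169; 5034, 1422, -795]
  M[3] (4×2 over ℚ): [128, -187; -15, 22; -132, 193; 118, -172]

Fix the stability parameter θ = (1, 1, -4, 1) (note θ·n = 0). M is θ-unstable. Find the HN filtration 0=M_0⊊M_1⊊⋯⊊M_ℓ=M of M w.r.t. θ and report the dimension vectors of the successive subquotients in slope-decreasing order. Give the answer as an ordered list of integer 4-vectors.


Via rank(M_{q-1}∘⋯∘M_p): M ≅ I[1,4], I[2,2], I[2,4], I[4,4]^2.
μ_θ-semistable layers: μ^(1)=1; μ^(2)=-2/3; μ^(3)=-3/2

((0, 1, 0, 4); (1, 1, 1, 0); (0, 1, 1, 0))


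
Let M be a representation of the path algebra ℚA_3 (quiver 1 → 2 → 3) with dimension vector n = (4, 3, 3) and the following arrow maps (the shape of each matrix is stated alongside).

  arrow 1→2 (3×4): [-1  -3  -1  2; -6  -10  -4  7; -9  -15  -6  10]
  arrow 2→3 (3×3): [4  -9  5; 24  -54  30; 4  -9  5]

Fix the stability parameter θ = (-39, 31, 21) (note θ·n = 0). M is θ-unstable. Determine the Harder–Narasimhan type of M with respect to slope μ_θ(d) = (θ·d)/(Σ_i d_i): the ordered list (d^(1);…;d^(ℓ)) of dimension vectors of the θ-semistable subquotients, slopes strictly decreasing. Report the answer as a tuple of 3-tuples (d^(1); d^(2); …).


Interval decomposition of M: I[1,1], I[1,2]^2, I[1,3], I[3,3]^2.
HN type (ℓ=4): μ^(1)=31; μ^(2)=26; μ^(3)=21; μ^(4)=-39

((0, 2, 0); (0, 1, 1); (0, 0, 2); (4, 0, 0))


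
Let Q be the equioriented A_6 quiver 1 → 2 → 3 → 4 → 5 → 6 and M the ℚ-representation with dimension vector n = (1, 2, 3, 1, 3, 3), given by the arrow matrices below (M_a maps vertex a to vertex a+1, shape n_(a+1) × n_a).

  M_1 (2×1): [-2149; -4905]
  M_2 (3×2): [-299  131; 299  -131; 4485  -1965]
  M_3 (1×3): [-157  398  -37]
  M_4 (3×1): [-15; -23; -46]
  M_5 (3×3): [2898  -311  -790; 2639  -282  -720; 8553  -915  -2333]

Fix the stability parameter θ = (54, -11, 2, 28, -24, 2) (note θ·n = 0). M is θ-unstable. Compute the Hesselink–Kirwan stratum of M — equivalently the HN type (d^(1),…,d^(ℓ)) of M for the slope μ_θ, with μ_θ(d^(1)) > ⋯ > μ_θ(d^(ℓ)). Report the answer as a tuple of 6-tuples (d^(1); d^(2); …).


Via rank(M_{q-1}∘⋯∘M_p): M ≅ I[1,3], I[2,2], I[3,3], I[3,6], I[5,6]^2.
μ_θ-semistable layers: μ^(1)=15; μ^(2)=2; μ^(3)=-11; μ^(4)=-24

((1, 1, 1, 0, 0, 0); (0, 0, 2, 1, 1, 3); (0, 1, 0, 0, 0, 0); (0, 0, 0, 0, 2, 0))


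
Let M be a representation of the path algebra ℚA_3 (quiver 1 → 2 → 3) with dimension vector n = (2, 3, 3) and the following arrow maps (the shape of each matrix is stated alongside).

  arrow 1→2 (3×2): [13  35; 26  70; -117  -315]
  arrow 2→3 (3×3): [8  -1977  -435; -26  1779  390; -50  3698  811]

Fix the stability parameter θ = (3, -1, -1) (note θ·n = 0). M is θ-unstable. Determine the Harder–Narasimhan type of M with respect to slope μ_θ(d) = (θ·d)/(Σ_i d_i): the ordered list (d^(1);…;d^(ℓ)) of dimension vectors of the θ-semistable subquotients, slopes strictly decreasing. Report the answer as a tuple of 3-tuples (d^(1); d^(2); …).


Barcode: M ≅ I[1,1], I[1,3], I[2,2], I[2,3], I[3,3]. HN layers by μ_θ (3 steps, strictly decreasing):
  μ^(1)=3; μ^(2)=1/3; μ^(3)=-1

((1, 0, 0); (1, 1, 1); (0, 2, 2))


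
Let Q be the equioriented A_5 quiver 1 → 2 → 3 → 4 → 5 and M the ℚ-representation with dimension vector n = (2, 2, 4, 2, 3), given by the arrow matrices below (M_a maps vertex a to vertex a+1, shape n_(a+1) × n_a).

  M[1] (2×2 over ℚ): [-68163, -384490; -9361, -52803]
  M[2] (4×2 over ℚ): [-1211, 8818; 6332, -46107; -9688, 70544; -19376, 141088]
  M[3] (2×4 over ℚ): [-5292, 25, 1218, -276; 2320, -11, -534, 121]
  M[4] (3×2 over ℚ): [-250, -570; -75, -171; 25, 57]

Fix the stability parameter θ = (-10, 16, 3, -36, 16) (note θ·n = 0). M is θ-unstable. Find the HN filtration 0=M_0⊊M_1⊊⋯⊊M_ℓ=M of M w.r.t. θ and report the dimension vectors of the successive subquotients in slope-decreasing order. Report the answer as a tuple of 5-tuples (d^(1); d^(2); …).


Interval decomposition of M: I[1,4], I[1,5], I[3,3]^2, I[5,5]^2.
HN type (ℓ=4): μ^(1)=16; μ^(2)=3; μ^(3)=-17/3; μ^(4)=-10

((0, 0, 0, 0, 3); (0, 0, 2, 0, 0); (0, 2, 2, 2, 0); (2, 0, 0, 0, 0))


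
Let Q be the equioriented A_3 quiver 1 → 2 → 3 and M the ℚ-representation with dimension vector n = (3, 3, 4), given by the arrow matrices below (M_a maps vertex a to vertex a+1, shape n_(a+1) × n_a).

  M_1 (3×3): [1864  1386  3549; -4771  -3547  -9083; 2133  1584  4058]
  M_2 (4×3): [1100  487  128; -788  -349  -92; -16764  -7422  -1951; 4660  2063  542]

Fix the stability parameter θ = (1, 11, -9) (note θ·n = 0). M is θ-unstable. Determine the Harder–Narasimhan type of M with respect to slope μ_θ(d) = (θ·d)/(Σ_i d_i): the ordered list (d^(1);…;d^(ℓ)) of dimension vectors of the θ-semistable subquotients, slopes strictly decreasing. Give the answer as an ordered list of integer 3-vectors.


Via rank(M_{q-1}∘⋯∘M_p): M ≅ I[1,2], I[1,3]^2, I[3,3]^2.
μ_θ-semistable layers: μ^(1)=11; μ^(2)=1; μ^(3)=-9

((0, 1, 0); (3, 2, 2); (0, 0, 2))


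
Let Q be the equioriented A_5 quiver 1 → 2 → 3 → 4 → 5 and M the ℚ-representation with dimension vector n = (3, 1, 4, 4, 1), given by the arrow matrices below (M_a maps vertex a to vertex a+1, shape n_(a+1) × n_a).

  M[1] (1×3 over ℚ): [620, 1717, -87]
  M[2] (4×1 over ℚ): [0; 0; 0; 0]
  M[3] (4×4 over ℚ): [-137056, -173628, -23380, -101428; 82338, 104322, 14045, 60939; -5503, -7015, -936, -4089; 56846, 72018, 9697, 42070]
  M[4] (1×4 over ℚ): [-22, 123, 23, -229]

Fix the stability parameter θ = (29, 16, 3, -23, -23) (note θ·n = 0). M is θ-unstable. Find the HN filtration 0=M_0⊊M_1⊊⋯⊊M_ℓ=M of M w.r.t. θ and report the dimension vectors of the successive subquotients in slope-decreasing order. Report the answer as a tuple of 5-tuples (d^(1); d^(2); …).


Via rank(M_{q-1}∘⋯∘M_p): M ≅ I[1,1]^2, I[1,2], I[3,4]^3, I[3,5].
μ_θ-semistable layers: μ^(1)=29; μ^(2)=45/2; μ^(3)=-10; μ^(4)=-43/3

((2, 0, 0, 0, 0); (1, 1, 0, 0, 0); (0, 0, 3, 3, 0); (0, 0, 1, 1, 1))


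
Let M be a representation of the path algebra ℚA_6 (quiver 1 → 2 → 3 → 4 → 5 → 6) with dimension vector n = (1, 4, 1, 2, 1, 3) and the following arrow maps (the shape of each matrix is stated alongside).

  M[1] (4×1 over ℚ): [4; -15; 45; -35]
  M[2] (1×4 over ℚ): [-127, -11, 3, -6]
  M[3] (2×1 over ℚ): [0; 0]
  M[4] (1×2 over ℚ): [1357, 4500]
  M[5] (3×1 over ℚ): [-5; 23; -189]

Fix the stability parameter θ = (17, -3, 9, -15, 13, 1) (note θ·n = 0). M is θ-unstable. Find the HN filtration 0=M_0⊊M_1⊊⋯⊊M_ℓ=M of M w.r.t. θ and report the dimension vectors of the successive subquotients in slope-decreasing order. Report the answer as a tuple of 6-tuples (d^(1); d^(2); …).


Via rank(M_{q-1}∘⋯∘M_p): M ≅ I[1,3], I[2,2]^3, I[4,4], I[4,6], I[6,6]^2.
μ_θ-semistable layers: μ^(1)=9; μ^(2)=7; μ^(3)=1; μ^(4)=-3; μ^(5)=-15

((0, 0, 1, 0, 0, 0); (1, 1, 0, 0, 1, 1); (0, 0, 0, 0, 0, 2); (0, 3, 0, 0, 0, 0); (0, 0, 0, 2, 0, 0))


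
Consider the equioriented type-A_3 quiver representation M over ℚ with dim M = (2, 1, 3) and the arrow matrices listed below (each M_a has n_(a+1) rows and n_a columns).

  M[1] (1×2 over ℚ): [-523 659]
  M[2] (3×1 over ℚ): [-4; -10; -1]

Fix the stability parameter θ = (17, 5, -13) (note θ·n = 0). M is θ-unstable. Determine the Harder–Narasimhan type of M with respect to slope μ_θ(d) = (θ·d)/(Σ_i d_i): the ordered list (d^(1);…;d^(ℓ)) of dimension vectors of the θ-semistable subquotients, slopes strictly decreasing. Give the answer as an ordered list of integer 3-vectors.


Barcode: M ≅ I[1,1], I[1,3], I[3,3]^2. HN layers by μ_θ (3 steps, strictly decreasing):
  μ^(1)=17; μ^(2)=3; μ^(3)=-13

((1, 0, 0); (1, 1, 1); (0, 0, 2))


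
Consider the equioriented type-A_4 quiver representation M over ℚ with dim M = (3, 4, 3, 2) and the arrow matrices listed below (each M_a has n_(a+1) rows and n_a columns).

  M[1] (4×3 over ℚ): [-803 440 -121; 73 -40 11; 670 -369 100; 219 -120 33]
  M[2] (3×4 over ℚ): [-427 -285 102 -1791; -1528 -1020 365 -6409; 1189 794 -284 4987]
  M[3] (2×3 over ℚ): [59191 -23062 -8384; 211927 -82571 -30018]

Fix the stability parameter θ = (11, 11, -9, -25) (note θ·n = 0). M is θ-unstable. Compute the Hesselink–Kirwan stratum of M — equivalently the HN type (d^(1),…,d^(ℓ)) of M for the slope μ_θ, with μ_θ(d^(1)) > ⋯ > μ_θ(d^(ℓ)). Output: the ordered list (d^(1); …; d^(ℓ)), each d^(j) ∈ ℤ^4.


Via rank(M_{q-1}∘⋯∘M_p): M ≅ I[1,1], I[1,4]^2, I[2,2], I[2,3].
μ_θ-semistable layers: μ^(1)=11; μ^(2)=1; μ^(3)=-3

((1, 1, 0, 0); (0, 1, 1, 0); (2, 2, 2, 2))


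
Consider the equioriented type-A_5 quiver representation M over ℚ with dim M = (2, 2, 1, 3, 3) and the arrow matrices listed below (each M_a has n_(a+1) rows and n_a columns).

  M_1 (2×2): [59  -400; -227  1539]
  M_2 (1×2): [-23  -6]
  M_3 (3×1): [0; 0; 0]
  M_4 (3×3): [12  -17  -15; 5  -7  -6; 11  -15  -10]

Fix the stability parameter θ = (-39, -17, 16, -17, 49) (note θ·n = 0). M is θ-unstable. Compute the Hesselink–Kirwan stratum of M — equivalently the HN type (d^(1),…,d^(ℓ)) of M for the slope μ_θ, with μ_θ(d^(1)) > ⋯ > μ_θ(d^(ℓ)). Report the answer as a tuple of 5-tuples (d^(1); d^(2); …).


Via rank(M_{q-1}∘⋯∘M_p): M ≅ I[1,2], I[1,3], I[4,5]^3.
μ_θ-semistable layers: μ^(1)=49; μ^(2)=16; μ^(3)=-17; μ^(4)=-39

((0, 0, 0, 0, 3); (0, 0, 1, 0, 0); (0, 2, 0, 3, 0); (2, 0, 0, 0, 0))


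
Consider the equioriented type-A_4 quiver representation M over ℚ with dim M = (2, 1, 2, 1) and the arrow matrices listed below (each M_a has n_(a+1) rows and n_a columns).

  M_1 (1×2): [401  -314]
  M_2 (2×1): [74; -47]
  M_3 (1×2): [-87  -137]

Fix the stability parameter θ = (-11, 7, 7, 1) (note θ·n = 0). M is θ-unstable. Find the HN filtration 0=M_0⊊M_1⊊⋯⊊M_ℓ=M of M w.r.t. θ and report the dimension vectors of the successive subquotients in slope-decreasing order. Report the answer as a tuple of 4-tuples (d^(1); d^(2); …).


Interval decomposition of M: I[1,1], I[1,4], I[3,3].
HN type (ℓ=3): μ^(1)=7; μ^(2)=5; μ^(3)=-11

((0, 0, 1, 0); (0, 1, 1, 1); (2, 0, 0, 0))


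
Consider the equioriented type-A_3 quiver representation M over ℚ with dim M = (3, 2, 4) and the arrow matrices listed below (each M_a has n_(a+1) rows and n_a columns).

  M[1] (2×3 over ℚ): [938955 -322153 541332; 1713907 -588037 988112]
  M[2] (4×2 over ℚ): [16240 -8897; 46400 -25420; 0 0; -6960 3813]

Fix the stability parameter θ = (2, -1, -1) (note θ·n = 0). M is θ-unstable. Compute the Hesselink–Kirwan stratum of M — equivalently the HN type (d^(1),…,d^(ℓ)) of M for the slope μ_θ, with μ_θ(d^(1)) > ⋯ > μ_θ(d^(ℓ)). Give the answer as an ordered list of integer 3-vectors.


Via rank(M_{q-1}∘⋯∘M_p): M ≅ I[1,1], I[1,2], I[1,3], I[3,3]^3.
μ_θ-semistable layers: μ^(1)=2; μ^(2)=1/2; μ^(3)=0; μ^(4)=-1

((1, 0, 0); (1, 1, 0); (1, 1, 1); (0, 0, 3))


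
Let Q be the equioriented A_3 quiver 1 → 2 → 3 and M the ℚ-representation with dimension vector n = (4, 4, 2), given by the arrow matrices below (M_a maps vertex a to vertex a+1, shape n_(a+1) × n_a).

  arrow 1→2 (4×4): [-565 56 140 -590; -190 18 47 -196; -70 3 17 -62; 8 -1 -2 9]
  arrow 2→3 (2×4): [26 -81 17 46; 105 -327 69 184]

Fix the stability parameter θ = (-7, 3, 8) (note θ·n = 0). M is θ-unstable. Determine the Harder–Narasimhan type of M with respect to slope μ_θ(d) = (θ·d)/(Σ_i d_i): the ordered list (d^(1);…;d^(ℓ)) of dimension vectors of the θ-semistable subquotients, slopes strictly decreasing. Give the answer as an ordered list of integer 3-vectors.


Barcode: M ≅ I[1,2]^2, I[1,3]^2. HN layers by μ_θ (3 steps, strictly decreasing):
  μ^(1)=8; μ^(2)=3; μ^(3)=-7

((0, 0, 2); (0, 4, 0); (4, 0, 0))


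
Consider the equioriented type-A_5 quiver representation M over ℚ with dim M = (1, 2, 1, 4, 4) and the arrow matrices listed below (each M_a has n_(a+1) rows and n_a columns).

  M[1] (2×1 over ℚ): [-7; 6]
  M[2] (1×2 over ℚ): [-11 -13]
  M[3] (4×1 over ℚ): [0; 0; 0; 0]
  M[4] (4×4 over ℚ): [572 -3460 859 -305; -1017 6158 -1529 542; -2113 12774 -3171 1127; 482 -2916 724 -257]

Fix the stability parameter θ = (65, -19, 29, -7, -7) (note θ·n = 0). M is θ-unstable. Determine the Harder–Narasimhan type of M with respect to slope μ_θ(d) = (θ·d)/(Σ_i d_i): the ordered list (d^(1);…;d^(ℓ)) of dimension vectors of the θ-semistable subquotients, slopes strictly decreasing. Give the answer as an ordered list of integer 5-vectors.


Via rank(M_{q-1}∘⋯∘M_p): M ≅ I[1,3], I[2,2], I[4,4], I[4,5]^3, I[5,5].
μ_θ-semistable layers: μ^(1)=29; μ^(2)=23; μ^(3)=-7; μ^(4)=-19

((0, 0, 1, 0, 0); (1, 1, 0, 0, 0); (0, 0, 0, 4, 4); (0, 1, 0, 0, 0))


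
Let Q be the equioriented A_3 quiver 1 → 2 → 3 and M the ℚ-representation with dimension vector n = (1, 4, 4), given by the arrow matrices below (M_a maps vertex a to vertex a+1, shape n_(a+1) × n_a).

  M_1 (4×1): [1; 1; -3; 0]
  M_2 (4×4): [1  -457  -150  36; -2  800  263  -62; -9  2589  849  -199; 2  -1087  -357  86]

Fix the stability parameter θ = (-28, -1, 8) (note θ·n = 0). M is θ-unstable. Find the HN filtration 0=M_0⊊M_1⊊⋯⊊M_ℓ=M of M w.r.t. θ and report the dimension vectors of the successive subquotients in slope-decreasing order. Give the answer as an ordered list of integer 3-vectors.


Barcode: M ≅ I[1,3], I[2,3]^3. HN layers by μ_θ (3 steps, strictly decreasing):
  μ^(1)=8; μ^(2)=-1; μ^(3)=-28

((0, 0, 4); (0, 4, 0); (1, 0, 0))


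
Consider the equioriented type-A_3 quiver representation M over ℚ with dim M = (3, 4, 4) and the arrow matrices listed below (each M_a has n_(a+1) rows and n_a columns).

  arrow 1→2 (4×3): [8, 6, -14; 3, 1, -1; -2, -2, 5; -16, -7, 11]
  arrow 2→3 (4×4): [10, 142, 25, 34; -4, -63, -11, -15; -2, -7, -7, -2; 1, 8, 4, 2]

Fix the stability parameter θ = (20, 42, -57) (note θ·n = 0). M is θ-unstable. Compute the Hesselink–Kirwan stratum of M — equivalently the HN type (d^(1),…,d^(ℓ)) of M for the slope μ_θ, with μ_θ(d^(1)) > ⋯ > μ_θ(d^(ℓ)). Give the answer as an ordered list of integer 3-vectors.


Barcode: M ≅ I[1,3]^3, I[2,3]. HN layers by μ_θ (2 steps, strictly decreasing):
  μ^(1)=5/3; μ^(2)=-15/2

((3, 3, 3); (0, 1, 1))
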